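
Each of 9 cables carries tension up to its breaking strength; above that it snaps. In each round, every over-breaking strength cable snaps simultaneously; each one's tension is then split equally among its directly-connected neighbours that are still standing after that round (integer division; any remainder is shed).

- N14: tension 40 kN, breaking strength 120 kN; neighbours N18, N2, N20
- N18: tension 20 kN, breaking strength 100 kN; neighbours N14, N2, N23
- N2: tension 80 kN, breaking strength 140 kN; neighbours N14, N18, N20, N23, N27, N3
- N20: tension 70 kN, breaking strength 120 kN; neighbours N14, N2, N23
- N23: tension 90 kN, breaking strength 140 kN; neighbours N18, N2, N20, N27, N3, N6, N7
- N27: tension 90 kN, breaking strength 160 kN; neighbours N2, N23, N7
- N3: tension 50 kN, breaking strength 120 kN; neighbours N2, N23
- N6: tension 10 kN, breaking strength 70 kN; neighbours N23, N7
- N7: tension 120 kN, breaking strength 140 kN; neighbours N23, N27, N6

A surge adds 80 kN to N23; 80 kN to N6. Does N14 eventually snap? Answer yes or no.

yes

Round 1 — N23 at 170 > 140; N6 at 90 > 70. N23, N6 snap.
  N23 sheds 170 kN to N18, N2, N20, N27, N3, N7: 28 each (2 lost).
    N18: 20+28 = 48 ≤ 100
    N2: 80+28 = 108 ≤ 140
    N20: 70+28 = 98 ≤ 120
    N27: 90+28 = 118 ≤ 160
    N3: 50+28 = 78 ≤ 120
    N7: 120+28 = 148 > 140
  N6 sheds 90 kN to N7: 90 each.
    N7: 148+90 = 238 > 140
Round 2 — N7 snaps.
  N7 sheds 238 kN to N27: 238 each.
    N27: 118+238 = 356 > 160
Round 3 — N27 snaps.
  N27 sheds 356 kN to N2: 356 each.
    N2: 108+356 = 464 > 140
Round 4 — N2 snaps.
  N2 sheds 464 kN to N14, N18, N20, N3: 116 each.
    N14: 40+116 = 156 > 120
    N18: 48+116 = 164 > 100
    N20: 98+116 = 214 > 120
    N3: 78+116 = 194 > 120
Round 5 — N14, N18, N20, N3 snap.
  N14 sheds 156 kN: no online neighbours, lost.
  N18 sheds 164 kN: no online neighbours, lost.
  N20 sheds 214 kN: no online neighbours, lost.
  N3 sheds 194 kN: no online neighbours, lost.
No further breaks.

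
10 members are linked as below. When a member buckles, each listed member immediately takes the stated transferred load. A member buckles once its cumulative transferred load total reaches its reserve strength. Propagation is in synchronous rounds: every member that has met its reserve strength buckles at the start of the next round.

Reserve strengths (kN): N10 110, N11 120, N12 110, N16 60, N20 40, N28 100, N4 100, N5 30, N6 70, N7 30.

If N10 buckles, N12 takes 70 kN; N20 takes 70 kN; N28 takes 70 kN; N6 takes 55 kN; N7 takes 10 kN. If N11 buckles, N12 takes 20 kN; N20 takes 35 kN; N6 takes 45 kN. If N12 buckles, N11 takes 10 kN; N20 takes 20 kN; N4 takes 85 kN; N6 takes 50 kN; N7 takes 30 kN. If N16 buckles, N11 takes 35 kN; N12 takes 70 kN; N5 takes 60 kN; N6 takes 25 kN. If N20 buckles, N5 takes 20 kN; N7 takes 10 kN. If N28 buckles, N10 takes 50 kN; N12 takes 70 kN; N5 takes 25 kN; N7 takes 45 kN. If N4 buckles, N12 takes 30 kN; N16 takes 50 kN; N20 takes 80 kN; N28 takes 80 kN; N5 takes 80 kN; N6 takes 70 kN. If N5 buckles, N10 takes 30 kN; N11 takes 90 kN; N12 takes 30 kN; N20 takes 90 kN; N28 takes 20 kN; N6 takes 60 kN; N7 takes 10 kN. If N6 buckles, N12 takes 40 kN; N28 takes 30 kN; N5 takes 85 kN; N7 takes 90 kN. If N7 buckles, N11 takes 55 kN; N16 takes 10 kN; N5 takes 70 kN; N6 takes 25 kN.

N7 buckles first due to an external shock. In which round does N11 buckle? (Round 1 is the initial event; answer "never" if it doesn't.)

Round 1 — N7 buckles (initial).
  N11: +55 → 55 < 120
  N16: +10 → 10 < 60
  N5: +70 → 70 ≥ 30
  N6: +25 → 25 < 70
Round 2 — N5 buckles.
  N10: +30 → 30 < 110
  N11: +90 → 145 ≥ 120
  N12: +30 → 30 < 110
  N20: +90 → 90 ≥ 40
  N28: +20 → 20 < 100
  N6: +60 → 85 ≥ 70
Round 3 — N11, N20, N6 buckle.
  N12: +20+40 → 90 < 110
  N28: +30 → 50 < 100
No further bucklings.

3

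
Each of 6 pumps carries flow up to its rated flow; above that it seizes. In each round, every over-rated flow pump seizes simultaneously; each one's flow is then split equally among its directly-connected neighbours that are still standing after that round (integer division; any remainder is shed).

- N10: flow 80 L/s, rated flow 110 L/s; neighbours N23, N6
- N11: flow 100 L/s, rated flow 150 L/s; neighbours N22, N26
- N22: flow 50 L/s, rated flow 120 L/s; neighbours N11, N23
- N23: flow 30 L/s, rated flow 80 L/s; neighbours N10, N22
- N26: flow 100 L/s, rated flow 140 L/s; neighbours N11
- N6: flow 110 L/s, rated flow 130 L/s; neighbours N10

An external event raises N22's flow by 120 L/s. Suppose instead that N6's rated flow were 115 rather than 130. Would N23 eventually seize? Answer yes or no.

With N6's rated flow at 115:
Round 1 — N22 at 170 > 120. N22 seizes.
  N22 sheds 170 L/s to N11, N23: 85 each.
    N11: 100+85 = 185 > 150
    N23: 30+85 = 115 > 80
Round 2 — N11, N23 seize.
  N11 sheds 185 L/s to N26: 185 each.
    N26: 100+185 = 285 > 140
  N23 sheds 115 L/s to N10: 115 each.
    N10: 80+115 = 195 > 110
Round 3 — N10, N26 seize.
  N10 sheds 195 L/s to N6: 195 each.
    N6: 110+195 = 305 > 115
  N26 sheds 285 L/s: no online neighbours, lost.
Round 4 — N6 seizes.
  N6 sheds 305 L/s: no online neighbours, lost.
No further seizures.

yes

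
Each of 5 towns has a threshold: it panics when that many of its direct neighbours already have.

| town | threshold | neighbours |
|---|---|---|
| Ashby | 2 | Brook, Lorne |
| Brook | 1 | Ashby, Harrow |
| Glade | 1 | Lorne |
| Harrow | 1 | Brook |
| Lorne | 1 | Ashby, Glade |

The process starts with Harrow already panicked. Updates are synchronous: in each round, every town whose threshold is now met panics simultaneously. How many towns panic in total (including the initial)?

2

Round 1 — Harrow panics (initial).
Round 2 — checking thresholds:
  Brook: 1 of 2 neighbours ≥ 1, panics.
Round 3 — no new panics; cascade stops.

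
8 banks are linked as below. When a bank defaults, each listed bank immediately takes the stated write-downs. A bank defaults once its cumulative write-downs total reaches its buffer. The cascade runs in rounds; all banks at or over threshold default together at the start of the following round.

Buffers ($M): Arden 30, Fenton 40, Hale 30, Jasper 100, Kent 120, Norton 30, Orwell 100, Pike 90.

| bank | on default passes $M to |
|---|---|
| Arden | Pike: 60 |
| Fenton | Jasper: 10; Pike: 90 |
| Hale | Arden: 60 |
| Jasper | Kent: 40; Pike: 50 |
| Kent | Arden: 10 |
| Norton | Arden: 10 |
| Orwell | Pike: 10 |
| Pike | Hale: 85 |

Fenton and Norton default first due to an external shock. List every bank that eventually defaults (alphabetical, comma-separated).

Arden, Fenton, Hale, Norton, Pike

Round 1 — Fenton, Norton default (initial).
  Arden: +10 → 10 < 30
  Jasper: +10 → 10 < 100
  Pike: +90 → 90 ≥ 90
Round 2 — Pike defaults.
  Hale: +85 → 85 ≥ 30
Round 3 — Hale defaults.
  Arden: +60 → 70 ≥ 30
Round 4 — Arden defaults.
No further defaults.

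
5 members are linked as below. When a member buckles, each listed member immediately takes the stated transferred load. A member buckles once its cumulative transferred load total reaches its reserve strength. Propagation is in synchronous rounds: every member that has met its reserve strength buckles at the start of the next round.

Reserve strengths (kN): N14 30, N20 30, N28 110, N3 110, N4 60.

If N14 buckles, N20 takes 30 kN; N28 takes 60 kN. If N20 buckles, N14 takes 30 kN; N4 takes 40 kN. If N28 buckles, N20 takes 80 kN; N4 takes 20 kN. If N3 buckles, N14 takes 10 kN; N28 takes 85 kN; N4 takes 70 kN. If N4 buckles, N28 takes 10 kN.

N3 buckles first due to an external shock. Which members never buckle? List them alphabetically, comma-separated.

N14, N20, N28

Round 1 — N3 buckles (initial).
  N14: +10 → 10 < 30
  N28: +85 → 85 < 110
  N4: +70 → 70 ≥ 60
Round 2 — N4 buckles.
  N28: +10 → 95 < 110
No further bucklings.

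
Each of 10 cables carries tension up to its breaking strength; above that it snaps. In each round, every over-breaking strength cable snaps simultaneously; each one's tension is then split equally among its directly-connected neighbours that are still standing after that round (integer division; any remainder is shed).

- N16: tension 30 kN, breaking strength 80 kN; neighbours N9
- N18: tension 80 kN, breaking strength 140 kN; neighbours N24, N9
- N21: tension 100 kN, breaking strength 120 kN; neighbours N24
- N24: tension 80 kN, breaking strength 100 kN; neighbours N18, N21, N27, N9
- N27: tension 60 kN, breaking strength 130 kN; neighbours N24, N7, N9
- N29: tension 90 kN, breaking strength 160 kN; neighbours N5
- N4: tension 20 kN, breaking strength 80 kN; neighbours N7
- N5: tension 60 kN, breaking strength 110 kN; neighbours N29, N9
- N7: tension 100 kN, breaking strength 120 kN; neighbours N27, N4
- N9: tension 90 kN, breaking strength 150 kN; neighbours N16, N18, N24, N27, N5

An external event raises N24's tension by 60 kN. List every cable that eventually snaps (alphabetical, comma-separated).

Round 1 — N24 at 140 > 100. N24 snaps.
  N24 sheds 140 kN to N18, N21, N27, N9: 35 each.
    N18: 80+35 = 115 ≤ 140
    N21: 100+35 = 135 > 120
    N27: 60+35 = 95 ≤ 130
    N9: 90+35 = 125 ≤ 150
Round 2 — N21 snaps.
  N21 sheds 135 kN: no online neighbours, lost.
No further breaks.

N21, N24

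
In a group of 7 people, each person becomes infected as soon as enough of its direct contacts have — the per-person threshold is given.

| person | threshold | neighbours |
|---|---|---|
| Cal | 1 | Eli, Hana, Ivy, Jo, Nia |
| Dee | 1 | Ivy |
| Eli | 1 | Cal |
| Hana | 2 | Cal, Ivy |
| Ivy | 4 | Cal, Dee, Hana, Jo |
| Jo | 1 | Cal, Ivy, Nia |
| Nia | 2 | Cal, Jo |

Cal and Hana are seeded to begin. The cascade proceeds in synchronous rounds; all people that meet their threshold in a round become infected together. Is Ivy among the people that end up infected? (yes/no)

Round 1 — Cal, Hana become infected (initial).
Round 2 — checking thresholds:
  Eli: 1 of 1 neighbours ≥ 1, becomes infected.
  Ivy: 2 of 4 neighbours < 4, holds.
  Jo: 1 of 3 neighbours ≥ 1, becomes infected.
  Nia: 1 of 2 neighbours < 2, holds.
Round 3 — checking thresholds:
  Ivy: 3 of 4 neighbours < 4, holds.
  Nia: 2 of 2 neighbours ≥ 2, becomes infected.
Round 4 — no new infections; cascade stops.

no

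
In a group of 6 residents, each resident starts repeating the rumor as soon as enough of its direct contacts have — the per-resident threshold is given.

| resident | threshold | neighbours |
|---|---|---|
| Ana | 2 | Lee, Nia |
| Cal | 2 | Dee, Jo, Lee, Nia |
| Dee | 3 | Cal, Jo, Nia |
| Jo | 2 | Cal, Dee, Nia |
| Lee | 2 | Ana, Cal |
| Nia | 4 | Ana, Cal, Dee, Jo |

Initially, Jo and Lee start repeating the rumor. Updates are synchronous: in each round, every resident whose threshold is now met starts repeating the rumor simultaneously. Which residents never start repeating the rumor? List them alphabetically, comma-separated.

Round 1 — Jo, Lee start repeating the rumor (initial).
Round 2 — checking thresholds:
  Ana: 1 of 2 neighbours < 2, below threshold.
  Cal: 2 of 4 neighbours ≥ 2, starts repeating the rumor.
  Dee: 1 of 3 neighbours < 3, below threshold.
  Nia: 1 of 4 neighbours < 4, below threshold.
Round 3 — no new spreads; cascade stops.

Ana, Dee, Nia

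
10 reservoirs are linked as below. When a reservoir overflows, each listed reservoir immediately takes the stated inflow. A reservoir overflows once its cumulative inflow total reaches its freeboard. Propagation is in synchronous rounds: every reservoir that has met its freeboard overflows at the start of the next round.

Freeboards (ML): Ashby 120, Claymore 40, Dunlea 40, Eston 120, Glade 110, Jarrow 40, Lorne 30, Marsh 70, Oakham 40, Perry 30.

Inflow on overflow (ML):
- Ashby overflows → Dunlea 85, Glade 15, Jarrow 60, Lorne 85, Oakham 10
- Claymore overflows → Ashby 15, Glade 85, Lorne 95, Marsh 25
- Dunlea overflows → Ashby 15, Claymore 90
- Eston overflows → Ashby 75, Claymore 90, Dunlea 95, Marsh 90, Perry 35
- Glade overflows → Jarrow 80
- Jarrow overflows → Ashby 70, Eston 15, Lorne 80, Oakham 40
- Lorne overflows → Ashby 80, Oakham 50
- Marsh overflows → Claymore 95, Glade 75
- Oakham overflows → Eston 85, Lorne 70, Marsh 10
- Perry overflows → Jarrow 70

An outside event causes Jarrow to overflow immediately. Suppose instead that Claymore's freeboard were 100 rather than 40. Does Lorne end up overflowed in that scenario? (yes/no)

With Claymore's freeboard at 100:
Round 1 — Jarrow overflows (initial).
  Ashby: +70 → 70 < 120
  Eston: +15 → 15 < 120
  Lorne: +80 → 80 ≥ 30
  Oakham: +40 → 40 ≥ 40
Round 2 — Lorne, Oakham overflow.
  Ashby: +80 → 150 ≥ 120
  Eston: +85 → 100 < 120
  Marsh: +10 → 10 < 70
Round 3 — Ashby overflows.
  Dunlea: +85 → 85 ≥ 40
  Glade: +15 → 15 < 110
Round 4 — Dunlea overflows.
  Claymore: +90 → 90 < 100
No further overflows.

yes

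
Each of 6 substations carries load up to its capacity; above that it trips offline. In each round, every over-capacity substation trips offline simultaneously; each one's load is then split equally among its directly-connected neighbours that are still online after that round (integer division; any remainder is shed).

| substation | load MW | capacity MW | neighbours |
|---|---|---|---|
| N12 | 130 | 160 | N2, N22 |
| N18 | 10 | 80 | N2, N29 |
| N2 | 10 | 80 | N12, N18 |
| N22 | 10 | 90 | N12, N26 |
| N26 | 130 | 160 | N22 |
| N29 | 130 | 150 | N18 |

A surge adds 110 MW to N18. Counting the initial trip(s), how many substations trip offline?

2

Round 1 — N18 at 120 > 80. N18 trips offline.
  N18 sheds 120 MW to N2, N29: 60 each.
    N2: 10+60 = 70 ≤ 80
    N29: 130+60 = 190 > 150
Round 2 — N29 trips offline.
  N29 sheds 190 MW: no online neighbours, lost.
No further trips.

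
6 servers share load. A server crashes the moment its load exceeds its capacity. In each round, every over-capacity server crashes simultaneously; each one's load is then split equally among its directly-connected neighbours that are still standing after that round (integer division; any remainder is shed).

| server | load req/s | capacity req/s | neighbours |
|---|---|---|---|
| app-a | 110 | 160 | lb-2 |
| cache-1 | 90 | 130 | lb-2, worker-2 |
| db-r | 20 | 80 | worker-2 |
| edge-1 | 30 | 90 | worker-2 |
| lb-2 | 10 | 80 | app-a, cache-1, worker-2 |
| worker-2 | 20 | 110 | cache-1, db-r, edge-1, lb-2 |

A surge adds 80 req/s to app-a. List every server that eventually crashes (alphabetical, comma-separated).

app-a, cache-1, lb-2, worker-2

Round 1 — app-a at 190 > 160. app-a crashes.
  app-a sheds 190 req/s to lb-2: 190 each.
    lb-2: 10+190 = 200 > 80
Round 2 — lb-2 crashes.
  lb-2 sheds 200 req/s to cache-1, worker-2: 100 each.
    cache-1: 90+100 = 190 > 130
    worker-2: 20+100 = 120 > 110
Round 3 — cache-1, worker-2 crash.
  cache-1 sheds 190 req/s: no online neighbours, lost.
  worker-2 sheds 120 req/s to db-r, edge-1: 60 each.
    db-r: 20+60 = 80 ≤ 80
    edge-1: 30+60 = 90 ≤ 90
No further crashes.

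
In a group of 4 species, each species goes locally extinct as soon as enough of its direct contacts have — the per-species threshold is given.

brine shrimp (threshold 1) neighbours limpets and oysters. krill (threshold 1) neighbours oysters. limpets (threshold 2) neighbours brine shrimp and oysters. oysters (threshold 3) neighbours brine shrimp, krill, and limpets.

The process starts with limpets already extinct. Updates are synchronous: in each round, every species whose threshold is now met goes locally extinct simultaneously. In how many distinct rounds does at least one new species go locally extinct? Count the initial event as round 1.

2

Round 1 — limpets goes locally extinct (initial).
Round 2 — checking thresholds:
  brine shrimp: 1 of 2 neighbours ≥ 1, goes locally extinct.
  oysters: 1 of 3 neighbours < 3, below threshold.
Round 3 — no new extinctions; cascade stops.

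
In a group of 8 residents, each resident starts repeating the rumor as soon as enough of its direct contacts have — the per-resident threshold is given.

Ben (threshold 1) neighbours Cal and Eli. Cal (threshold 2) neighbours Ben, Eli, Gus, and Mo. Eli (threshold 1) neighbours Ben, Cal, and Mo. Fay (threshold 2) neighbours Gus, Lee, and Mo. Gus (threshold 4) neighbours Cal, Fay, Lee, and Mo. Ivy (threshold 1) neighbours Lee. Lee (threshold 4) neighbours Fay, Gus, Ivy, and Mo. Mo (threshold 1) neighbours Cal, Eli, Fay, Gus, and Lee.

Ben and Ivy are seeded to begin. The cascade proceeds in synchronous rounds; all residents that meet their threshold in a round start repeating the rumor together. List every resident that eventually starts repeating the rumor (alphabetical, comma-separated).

Ben, Cal, Eli, Ivy, Mo

Round 1 — Ben, Ivy start repeating the rumor (initial).
Round 2 — checking thresholds:
  Cal: 1 of 4 neighbours < 2, below threshold.
  Eli: 1 of 3 neighbours ≥ 1, starts repeating the rumor.
  Lee: 1 of 4 neighbours < 4, below threshold.
Round 3 — checking thresholds:
  Cal: 2 of 4 neighbours ≥ 2, starts repeating the rumor.
  Lee: 1 of 4 neighbours < 4, below threshold.
  Mo: 1 of 5 neighbours ≥ 1, starts repeating the rumor.
Round 4 — no new spreads; cascade stops.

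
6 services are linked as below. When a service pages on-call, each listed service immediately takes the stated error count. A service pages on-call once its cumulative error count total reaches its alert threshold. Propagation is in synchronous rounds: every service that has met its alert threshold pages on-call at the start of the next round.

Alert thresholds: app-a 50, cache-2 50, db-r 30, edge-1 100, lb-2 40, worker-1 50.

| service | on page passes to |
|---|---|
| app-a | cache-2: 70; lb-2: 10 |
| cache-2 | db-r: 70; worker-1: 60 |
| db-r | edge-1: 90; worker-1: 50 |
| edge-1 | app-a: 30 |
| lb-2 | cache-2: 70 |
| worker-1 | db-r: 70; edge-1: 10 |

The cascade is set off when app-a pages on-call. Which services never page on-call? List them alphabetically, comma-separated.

lb-2

Round 1 — app-a pages on-call (initial).
  cache-2: +70 → 70 ≥ 50
  lb-2: +10 → 10 < 40
Round 2 — cache-2 pages on-call.
  db-r: +70 → 70 ≥ 30
  worker-1: +60 → 60 ≥ 50
Round 3 — db-r, worker-1 page on-call.
  edge-1: +90+10 → 100 ≥ 100
Round 4 — edge-1 pages on-call.
No further pages.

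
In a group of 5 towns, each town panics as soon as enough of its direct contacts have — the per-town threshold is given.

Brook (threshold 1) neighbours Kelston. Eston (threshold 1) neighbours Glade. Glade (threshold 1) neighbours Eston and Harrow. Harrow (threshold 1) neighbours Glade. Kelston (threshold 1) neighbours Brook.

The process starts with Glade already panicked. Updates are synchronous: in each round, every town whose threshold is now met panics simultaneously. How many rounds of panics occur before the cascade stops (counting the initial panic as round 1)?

2

Round 1 — Glade panics (initial).
Round 2 — checking thresholds:
  Eston: 1 of 1 neighbours ≥ 1, panics.
  Harrow: 1 of 1 neighbours ≥ 1, panics.
Round 3 — no new panics; cascade stops.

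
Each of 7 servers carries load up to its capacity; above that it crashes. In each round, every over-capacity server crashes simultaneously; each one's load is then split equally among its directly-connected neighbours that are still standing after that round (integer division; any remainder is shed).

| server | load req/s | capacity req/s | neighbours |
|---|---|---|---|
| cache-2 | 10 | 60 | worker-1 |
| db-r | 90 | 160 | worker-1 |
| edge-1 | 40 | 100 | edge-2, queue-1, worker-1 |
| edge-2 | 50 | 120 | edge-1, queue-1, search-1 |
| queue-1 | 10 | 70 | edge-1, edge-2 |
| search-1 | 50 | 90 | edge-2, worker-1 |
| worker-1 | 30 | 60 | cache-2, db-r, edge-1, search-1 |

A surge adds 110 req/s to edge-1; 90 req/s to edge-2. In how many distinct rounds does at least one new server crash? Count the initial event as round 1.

Round 1 — edge-1 at 150 > 100; edge-2 at 140 > 120. edge-1, edge-2 crash.
  edge-1 sheds 150 req/s to queue-1, worker-1: 75 each.
    queue-1: 10+75 = 85 > 70
    worker-1: 30+75 = 105 > 60
  edge-2 sheds 140 req/s to queue-1, search-1: 70 each.
    queue-1: 85+70 = 155 > 70
    search-1: 50+70 = 120 > 90
Round 2 — queue-1, search-1, worker-1 crash.
  queue-1 sheds 155 req/s: no online neighbours, lost.
  search-1 sheds 120 req/s: no online neighbours, lost.
  worker-1 sheds 105 req/s to cache-2, db-r: 52 each (1 lost).
    cache-2: 10+52 = 62 > 60
    db-r: 90+52 = 142 ≤ 160
Round 3 — cache-2 crashes.
  cache-2 sheds 62 req/s: no online neighbours, lost.
No further crashes.

3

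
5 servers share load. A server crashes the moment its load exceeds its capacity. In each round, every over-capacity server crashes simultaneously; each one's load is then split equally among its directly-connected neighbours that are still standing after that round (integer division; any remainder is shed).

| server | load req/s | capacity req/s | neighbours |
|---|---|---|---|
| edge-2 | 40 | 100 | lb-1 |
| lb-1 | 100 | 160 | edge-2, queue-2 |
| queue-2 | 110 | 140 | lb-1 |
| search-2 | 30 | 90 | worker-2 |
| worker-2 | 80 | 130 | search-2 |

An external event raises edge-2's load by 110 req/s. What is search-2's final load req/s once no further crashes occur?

30

Round 1 — edge-2 at 150 > 100. edge-2 crashes.
  edge-2 sheds 150 req/s to lb-1: 150 each.
    lb-1: 100+150 = 250 > 160
Round 2 — lb-1 crashes.
  lb-1 sheds 250 req/s to queue-2: 250 each.
    queue-2: 110+250 = 360 > 140
Round 3 — queue-2 crashes.
  queue-2 sheds 360 req/s: no online neighbours, lost.
No further crashes.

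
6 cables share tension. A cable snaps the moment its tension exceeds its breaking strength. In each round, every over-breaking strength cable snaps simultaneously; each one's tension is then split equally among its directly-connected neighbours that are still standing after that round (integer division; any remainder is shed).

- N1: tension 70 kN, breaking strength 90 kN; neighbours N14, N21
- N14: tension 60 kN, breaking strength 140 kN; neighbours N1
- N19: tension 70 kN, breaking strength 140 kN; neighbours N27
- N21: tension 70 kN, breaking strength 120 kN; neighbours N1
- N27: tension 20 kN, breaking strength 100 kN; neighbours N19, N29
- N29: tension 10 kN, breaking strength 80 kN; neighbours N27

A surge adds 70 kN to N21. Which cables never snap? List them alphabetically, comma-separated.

N19, N27, N29

Round 1 — N21 at 140 > 120. N21 snaps.
  N21 sheds 140 kN to N1: 140 each.
    N1: 70+140 = 210 > 90
Round 2 — N1 snaps.
  N1 sheds 210 kN to N14: 210 each.
    N14: 60+210 = 270 > 140
Round 3 — N14 snaps.
  N14 sheds 270 kN: no online neighbours, lost.
No further breaks.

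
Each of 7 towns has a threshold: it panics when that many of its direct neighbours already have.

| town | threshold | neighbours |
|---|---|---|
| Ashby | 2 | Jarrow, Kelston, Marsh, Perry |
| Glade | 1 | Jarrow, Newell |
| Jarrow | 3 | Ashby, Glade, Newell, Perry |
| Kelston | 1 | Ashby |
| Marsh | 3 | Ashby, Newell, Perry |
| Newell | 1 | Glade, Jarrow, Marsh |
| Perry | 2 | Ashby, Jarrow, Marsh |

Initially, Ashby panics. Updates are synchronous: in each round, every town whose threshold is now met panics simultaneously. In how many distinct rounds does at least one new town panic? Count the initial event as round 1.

2

Round 1 — Ashby panics (initial).
Round 2 — checking thresholds:
  Jarrow: 1 of 4 neighbours < 3, not yet.
  Kelston: 1 of 1 neighbours ≥ 1, panics.
  Marsh: 1 of 3 neighbours < 3, not yet.
  Perry: 1 of 3 neighbours < 2, not yet.
Round 3 — no new panics; cascade stops.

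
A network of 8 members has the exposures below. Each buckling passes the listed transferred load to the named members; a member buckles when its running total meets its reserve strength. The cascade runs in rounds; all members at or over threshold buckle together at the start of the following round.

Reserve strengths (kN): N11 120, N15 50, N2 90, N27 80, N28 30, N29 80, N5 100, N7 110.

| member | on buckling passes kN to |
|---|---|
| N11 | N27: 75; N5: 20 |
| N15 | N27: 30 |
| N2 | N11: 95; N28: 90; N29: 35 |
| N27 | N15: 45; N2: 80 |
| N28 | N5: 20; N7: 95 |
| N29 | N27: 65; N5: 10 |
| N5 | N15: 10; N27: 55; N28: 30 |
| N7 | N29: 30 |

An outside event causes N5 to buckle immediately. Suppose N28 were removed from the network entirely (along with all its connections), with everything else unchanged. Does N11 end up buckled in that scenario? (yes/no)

With N28 removed:
Round 1 — N5 buckles (initial).
  N15: +10 → 10 < 50
  N27: +55 → 55 < 80
No further bucklings.

no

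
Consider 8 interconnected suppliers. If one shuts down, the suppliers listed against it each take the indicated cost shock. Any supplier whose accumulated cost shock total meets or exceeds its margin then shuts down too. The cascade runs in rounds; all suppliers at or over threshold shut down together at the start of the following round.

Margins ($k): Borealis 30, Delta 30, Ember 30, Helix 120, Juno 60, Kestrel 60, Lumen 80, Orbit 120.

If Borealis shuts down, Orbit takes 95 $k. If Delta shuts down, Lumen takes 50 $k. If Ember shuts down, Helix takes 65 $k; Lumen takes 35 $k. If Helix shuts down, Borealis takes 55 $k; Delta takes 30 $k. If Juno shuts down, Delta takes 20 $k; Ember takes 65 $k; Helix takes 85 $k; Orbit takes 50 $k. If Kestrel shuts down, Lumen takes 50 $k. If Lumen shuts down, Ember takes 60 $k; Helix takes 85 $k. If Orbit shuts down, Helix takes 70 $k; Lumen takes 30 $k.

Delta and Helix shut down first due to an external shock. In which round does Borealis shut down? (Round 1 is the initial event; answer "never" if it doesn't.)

2

Round 1 — Delta, Helix shut down (initial).
  Borealis: +55 → 55 ≥ 30
  Lumen: +50 → 50 < 80
Round 2 — Borealis shuts down.
  Orbit: +95 → 95 < 120
No further shutdowns.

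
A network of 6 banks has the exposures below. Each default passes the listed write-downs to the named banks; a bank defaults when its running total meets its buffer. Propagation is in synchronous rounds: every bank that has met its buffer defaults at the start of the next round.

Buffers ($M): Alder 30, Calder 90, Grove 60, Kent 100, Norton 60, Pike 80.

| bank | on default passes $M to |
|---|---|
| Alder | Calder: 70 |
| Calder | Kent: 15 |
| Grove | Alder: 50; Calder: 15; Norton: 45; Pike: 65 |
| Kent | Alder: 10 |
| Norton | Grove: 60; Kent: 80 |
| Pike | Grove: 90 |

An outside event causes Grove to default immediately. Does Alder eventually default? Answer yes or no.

yes

Round 1 — Grove defaults (initial).
  Alder: +50 → 50 ≥ 30
  Calder: +15 → 15 < 90
  Norton: +45 → 45 < 60
  Pike: +65 → 65 < 80
Round 2 — Alder defaults.
  Calder: +70 → 85 < 90
No further defaults.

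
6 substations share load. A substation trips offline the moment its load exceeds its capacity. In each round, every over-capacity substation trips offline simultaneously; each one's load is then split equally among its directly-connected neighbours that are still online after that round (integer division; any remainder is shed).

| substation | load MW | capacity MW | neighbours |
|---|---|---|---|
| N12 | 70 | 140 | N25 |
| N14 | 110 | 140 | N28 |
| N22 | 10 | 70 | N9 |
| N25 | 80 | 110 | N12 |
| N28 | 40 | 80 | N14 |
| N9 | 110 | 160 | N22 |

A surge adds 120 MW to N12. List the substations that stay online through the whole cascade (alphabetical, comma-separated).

N14, N22, N28, N9

Round 1 — N12 at 190 > 140. N12 trips offline.
  N12 sheds 190 MW to N25: 190 each.
    N25: 80+190 = 270 > 110
Round 2 — N25 trips offline.
  N25 sheds 270 MW: no online neighbours, lost.
No further trips.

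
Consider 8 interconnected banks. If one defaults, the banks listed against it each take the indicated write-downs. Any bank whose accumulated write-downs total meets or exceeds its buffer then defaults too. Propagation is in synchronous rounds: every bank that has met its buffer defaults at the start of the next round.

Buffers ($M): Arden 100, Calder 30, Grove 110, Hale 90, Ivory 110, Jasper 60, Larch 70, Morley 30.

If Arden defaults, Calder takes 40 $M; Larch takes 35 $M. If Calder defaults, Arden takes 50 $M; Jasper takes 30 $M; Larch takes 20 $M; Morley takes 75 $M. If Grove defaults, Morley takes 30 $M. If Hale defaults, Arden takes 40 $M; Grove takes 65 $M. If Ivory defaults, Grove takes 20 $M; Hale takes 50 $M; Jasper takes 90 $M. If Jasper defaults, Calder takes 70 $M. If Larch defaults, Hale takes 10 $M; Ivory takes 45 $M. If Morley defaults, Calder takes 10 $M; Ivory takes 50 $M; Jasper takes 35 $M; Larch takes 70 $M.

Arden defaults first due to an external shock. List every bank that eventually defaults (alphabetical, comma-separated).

Arden, Calder, Jasper, Larch, Morley

Round 1 — Arden defaults (initial).
  Calder: +40 → 40 ≥ 30
  Larch: +35 → 35 < 70
Round 2 — Calder defaults.
  Jasper: +30 → 30 < 60
  Larch: +20 → 55 < 70
  Morley: +75 → 75 ≥ 30
Round 3 — Morley defaults.
  Ivory: +50 → 50 < 110
  Jasper: +35 → 65 ≥ 60
  Larch: +70 → 125 ≥ 70
Round 4 — Jasper, Larch default.
  Hale: +10 → 10 < 90
  Ivory: +45 → 95 < 110
No further defaults.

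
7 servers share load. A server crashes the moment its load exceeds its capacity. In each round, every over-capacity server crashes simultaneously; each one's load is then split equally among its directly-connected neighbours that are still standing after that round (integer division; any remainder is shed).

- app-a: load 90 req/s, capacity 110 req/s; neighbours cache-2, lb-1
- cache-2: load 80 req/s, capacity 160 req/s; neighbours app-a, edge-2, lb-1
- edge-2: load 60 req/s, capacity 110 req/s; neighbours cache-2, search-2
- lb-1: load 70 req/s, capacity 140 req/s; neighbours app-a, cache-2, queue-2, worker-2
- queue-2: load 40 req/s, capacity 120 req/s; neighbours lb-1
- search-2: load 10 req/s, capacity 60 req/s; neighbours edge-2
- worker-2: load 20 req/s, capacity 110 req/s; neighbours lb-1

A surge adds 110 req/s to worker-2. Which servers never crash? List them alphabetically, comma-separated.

Round 1 — worker-2 at 130 > 110. worker-2 crashes.
  worker-2 sheds 130 req/s to lb-1: 130 each.
    lb-1: 70+130 = 200 > 140
Round 2 — lb-1 crashes.
  lb-1 sheds 200 req/s to app-a, cache-2, queue-2: 66 each (2 lost).
    app-a: 90+66 = 156 > 110
    cache-2: 80+66 = 146 ≤ 160
    queue-2: 40+66 = 106 ≤ 120
Round 3 — app-a crashes.
  app-a sheds 156 req/s to cache-2: 156 each.
    cache-2: 146+156 = 302 > 160
Round 4 — cache-2 crashes.
  cache-2 sheds 302 req/s to edge-2: 302 each.
    edge-2: 60+302 = 362 > 110
Round 5 — edge-2 crashes.
  edge-2 sheds 362 req/s to search-2: 362 each.
    search-2: 10+362 = 372 > 60
Round 6 — search-2 crashes.
  search-2 sheds 372 req/s: no online neighbours, lost.
No further crashes.

queue-2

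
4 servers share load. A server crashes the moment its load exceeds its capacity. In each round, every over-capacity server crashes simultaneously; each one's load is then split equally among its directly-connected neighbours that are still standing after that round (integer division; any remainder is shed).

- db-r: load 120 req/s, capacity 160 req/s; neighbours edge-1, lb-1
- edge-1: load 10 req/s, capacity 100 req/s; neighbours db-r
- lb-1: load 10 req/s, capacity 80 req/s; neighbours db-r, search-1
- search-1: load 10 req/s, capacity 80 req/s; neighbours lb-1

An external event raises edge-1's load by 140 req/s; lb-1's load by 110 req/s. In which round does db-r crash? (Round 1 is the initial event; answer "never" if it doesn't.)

Round 1 — edge-1 at 150 > 100; lb-1 at 120 > 80. edge-1, lb-1 crash.
  edge-1 sheds 150 req/s to db-r: 150 each.
    db-r: 120+150 = 270 > 160
  lb-1 sheds 120 req/s to db-r, search-1: 60 each.
    db-r: 270+60 = 330 > 160
    search-1: 10+60 = 70 ≤ 80
Round 2 — db-r crashes.
  db-r sheds 330 req/s: no online neighbours, lost.
No further crashes.

2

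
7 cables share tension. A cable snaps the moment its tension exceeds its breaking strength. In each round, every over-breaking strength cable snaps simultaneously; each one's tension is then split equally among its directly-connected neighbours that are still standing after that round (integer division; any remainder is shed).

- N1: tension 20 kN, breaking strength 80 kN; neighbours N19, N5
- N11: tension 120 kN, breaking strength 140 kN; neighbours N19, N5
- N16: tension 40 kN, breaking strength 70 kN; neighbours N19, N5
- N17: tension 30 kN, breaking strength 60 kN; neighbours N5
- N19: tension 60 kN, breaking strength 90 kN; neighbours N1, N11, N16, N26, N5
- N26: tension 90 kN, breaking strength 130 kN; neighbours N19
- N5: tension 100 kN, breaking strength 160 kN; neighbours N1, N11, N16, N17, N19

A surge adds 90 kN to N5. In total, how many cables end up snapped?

7

Round 1 — N5 at 190 > 160. N5 snaps.
  N5 sheds 190 kN to N1, N11, N16, N17, N19: 38 each.
    N1: 20+38 = 58 ≤ 80
    N11: 120+38 = 158 > 140
    N16: 40+38 = 78 > 70
    N17: 30+38 = 68 > 60
    N19: 60+38 = 98 > 90
Round 2 — N11, N16, N17, N19 snap.
  N11 sheds 158 kN: no online neighbours, lost.
  N16 sheds 78 kN: no online neighbours, lost.
  N17 sheds 68 kN: no online neighbours, lost.
  N19 sheds 98 kN to N1, N26: 49 each.
    N1: 58+49 = 107 > 80
    N26: 90+49 = 139 > 130
Round 3 — N1, N26 snap.
  N1 sheds 107 kN: no online neighbours, lost.
  N26 sheds 139 kN: no online neighbours, lost.
No further breaks.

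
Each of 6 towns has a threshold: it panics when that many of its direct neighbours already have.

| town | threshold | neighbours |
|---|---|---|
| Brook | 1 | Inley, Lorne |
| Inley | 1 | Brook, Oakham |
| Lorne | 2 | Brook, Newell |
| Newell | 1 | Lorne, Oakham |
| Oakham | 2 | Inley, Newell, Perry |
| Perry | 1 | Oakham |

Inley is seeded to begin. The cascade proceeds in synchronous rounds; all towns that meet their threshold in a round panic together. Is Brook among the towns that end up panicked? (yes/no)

yes

Round 1 — Inley panics (initial).
Round 2 — checking thresholds:
  Brook: 1 of 2 neighbours ≥ 1, panics.
  Oakham: 1 of 3 neighbours < 2, below threshold.
Round 3 — no new panics; cascade stops.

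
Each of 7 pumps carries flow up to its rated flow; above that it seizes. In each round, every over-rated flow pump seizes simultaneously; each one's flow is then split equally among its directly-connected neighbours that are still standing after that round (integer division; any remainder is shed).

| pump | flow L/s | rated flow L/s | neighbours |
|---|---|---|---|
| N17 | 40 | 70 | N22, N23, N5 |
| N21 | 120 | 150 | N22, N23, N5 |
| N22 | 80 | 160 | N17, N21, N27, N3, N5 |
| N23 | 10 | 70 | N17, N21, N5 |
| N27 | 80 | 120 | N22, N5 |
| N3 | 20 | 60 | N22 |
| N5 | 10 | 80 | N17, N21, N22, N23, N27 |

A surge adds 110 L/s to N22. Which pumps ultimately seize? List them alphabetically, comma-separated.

Round 1 — N22 at 190 > 160. N22 seizes.
  N22 sheds 190 L/s to N17, N21, N27, N3, N5: 38 each.
    N17: 40+38 = 78 > 70
    N21: 120+38 = 158 > 150
    N27: 80+38 = 118 ≤ 120
    N3: 20+38 = 58 ≤ 60
    N5: 10+38 = 48 ≤ 80
Round 2 — N17, N21 seize.
  N17 sheds 78 L/s to N23, N5: 39 each.
    N23: 10+39 = 49 ≤ 70
    N5: 48+39 = 87 > 80
  N21 sheds 158 L/s to N23, N5: 79 each.
    N23: 49+79 = 128 > 70
    N5: 87+79 = 166 > 80
Round 3 — N23, N5 seize.
  N23 sheds 128 L/s: no online neighbours, lost.
  N5 sheds 166 L/s to N27: 166 each.
    N27: 118+166 = 284 > 120
Round 4 — N27 seizes.
  N27 sheds 284 L/s: no online neighbours, lost.
No further seizures.

N17, N21, N22, N23, N27, N5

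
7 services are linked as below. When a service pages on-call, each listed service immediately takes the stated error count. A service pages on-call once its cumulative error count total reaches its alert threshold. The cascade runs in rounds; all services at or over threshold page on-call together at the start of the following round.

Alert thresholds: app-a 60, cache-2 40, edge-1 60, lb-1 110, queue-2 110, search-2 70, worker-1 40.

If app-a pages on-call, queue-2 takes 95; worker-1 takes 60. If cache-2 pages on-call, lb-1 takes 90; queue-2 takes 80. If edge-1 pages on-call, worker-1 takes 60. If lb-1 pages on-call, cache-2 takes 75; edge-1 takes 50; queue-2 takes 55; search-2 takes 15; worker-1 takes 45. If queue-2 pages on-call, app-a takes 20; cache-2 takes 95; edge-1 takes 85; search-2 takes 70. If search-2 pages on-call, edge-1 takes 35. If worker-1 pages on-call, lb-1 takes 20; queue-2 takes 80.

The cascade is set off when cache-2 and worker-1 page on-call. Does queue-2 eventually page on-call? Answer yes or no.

Round 1 — cache-2, worker-1 page on-call (initial).
  lb-1: +90+20 → 110 ≥ 110
  queue-2: +80+80 → 160 ≥ 110
Round 2 — lb-1, queue-2 page on-call.
  app-a: +20 → 20 < 60
  edge-1: +50+85 → 135 ≥ 60
  search-2: +15+70 → 85 ≥ 70
Round 3 — edge-1, search-2 page on-call.
No further pages.

yes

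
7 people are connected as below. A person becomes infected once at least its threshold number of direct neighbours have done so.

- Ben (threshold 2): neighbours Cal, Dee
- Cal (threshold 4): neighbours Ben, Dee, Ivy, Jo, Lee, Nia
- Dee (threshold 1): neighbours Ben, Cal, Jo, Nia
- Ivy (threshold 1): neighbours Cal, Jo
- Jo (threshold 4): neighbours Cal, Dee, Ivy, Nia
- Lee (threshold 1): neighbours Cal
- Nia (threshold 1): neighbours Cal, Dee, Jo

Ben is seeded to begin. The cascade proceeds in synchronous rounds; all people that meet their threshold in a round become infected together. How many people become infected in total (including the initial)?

Round 1 — Ben becomes infected (initial).
Round 2 — checking thresholds:
  Cal: 1 of 6 neighbours < 4, not yet.
  Dee: 1 of 4 neighbours ≥ 1, becomes infected.
Round 3 — checking thresholds:
  Cal: 2 of 6 neighbours < 4, not yet.
  Jo: 1 of 4 neighbours < 4, not yet.
  Nia: 1 of 3 neighbours ≥ 1, becomes infected.
Round 4 — no new infections; cascade stops.

3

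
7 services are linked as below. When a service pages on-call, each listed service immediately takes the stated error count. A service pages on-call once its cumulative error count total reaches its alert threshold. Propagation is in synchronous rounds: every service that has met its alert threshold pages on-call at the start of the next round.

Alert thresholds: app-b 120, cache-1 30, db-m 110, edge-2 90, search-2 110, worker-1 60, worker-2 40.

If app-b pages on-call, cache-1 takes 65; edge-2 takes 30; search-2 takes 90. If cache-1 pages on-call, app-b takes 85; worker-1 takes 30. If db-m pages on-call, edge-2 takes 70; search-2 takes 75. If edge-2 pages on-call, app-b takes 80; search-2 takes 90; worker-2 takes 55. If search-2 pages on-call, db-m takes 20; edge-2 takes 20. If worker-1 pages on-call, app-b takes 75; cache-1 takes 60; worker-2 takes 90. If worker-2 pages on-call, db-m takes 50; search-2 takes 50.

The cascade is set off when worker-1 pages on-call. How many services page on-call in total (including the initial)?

Round 1 — worker-1 pages on-call (initial).
  app-b: +75 → 75 < 120
  cache-1: +60 → 60 ≥ 30
  worker-2: +90 → 90 ≥ 40
Round 2 — cache-1, worker-2 page on-call.
  app-b: +85 → 160 ≥ 120
  db-m: +50 → 50 < 110
  search-2: +50 → 50 < 110
Round 3 — app-b pages on-call.
  edge-2: +30 → 30 < 90
  search-2: +90 → 140 ≥ 110
Round 4 — search-2 pages on-call.
  db-m: +20 → 70 < 110
  edge-2: +20 → 50 < 90
No further pages.

5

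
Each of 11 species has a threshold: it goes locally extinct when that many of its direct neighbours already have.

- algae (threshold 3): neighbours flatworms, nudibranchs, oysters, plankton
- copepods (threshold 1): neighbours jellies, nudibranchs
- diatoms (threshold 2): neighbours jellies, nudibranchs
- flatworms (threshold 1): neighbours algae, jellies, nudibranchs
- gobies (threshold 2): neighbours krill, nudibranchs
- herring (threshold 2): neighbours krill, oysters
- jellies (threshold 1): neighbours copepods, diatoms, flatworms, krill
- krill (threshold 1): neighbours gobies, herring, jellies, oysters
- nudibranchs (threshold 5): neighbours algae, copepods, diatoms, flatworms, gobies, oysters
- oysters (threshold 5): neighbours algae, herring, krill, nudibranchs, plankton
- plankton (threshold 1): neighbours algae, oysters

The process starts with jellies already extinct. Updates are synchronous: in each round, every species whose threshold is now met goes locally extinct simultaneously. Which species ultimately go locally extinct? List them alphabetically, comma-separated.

copepods, flatworms, jellies, krill

Round 1 — jellies goes locally extinct (initial).
Round 2 — checking thresholds:
  copepods: 1 of 2 neighbours ≥ 1, goes locally extinct.
  diatoms: 1 of 2 neighbours < 2, holds.
  flatworms: 1 of 3 neighbours ≥ 1, goes locally extinct.
  krill: 1 of 4 neighbours ≥ 1, goes locally extinct.
Round 3 — no new extinctions; cascade stops.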